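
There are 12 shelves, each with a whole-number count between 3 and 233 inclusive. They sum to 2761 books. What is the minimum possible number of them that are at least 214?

11

Each value short of 214 is at most 213, costing at least 233 − 213 = 20 against the maximum total of 2796.
We can afford to lose at most 2796 − 2761 = 35, so at most ⌊35/20⌋ = 1 fall short, and at least 11 are ≥ 214.
Exactly 11 works: 11 values at 233 and 1 at 213 total 2776; lower one of the high values by 15 (still ≥ 214) to hit 2761.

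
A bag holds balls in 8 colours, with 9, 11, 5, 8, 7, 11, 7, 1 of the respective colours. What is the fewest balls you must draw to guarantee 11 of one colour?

58

In the worst case you take as many as possible of each colour without reaching 11: 9 + 10 + 5 + 8 + 7 + 10 + 7 + 1 = 57.
The next one must give 11 of some colour, so 57 + 1 = 58.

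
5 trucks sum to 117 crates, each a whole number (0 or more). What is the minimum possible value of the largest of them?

24

If every one of the 5 were at most 23, the total would be at most 5 × 23 = 115 < 117.
Achievable: 2 of them at 24 and 3 at 23 total 117.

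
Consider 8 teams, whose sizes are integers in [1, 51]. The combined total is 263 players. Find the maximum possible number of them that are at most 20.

4

Suppose k of them are at most 20. Those contribute at most 20 each and the rest at most 51 each.
So the total is at most 20k + 51(8 − k) = 408 − 31k. This must still be ≥ 263, so k ≤ 4.
k = 4 is achieved by 4 values at 20 and 4 at 51, total 284; lower one of the 51's by 21 (still > 20) to reach 263.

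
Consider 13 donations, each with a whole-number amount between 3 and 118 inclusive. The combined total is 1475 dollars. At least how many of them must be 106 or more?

Each value short of 106 is at most 105, costing at least 118 − 105 = 13 against the maximum total of 1534.
We can afford to lose at most 1534 − 1475 = 59, so at most ⌊59/13⌋ = 4 fall short, and at least 9 are ≥ 106.
Exactly 9 works: 9 values at 118 and 4 at 105 total 1482; lower one of the high values by 7 (still ≥ 106) to hit 1475.

9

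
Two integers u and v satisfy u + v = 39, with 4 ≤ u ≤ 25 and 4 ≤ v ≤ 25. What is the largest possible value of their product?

With u + v fixed, uv peaks when the two are closest together.
Taking u = 19 and v = 20 (both in [4, 25]) gives uv = 380.

380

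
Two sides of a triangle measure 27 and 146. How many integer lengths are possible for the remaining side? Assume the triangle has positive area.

The triangle inequality gives |27 − 146| < c < 27 + 146, i.e. 119 < c < 173.
So c can be any integer from 120 to 172: 53 values.

53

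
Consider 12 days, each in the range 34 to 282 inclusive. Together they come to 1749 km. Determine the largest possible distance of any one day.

282

To make one day as large as possible, make the other 11 as small as possible.
The other 11 contribute at least 11 × 34 = 374, leaving at most 1749 − 374 = 1375.
But each day is capped at 282, so the maximum is 282.
Achievable: one at 282 and the other 11 totalling 1467, which fits since 11 × 34 ≤ 1467 ≤ 11 × 282.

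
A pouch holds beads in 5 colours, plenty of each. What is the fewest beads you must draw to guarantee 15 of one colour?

In the worst case you draw 14 of each of the 5 colours: 5 × 14 = 70.
One more forces 15 of some colour, so 70 + 1 = 71.

71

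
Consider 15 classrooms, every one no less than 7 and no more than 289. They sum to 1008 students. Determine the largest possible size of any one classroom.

To make one classroom as large as possible, make the other 14 as small as possible.
The other 14 contribute at least 14 × 7 = 98, leaving at most 1008 − 98 = 910.
But each classroom is capped at 289, so the maximum is 289.
Achievable: one at 289 and the other 14 totalling 719, which fits since 14 × 7 ≤ 719 ≤ 14 × 289.

289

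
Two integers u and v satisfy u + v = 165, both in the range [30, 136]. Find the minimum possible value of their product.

Since u + v is fixed, pushing one of them to its bound minimizes the product.
At the endpoint u = 30, v = 165 − 30 = 135, so uv = 30 × 135 = 4050.

4050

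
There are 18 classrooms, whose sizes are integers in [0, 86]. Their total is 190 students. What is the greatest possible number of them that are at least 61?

3

With k values at 61 or above and the rest at least 0, the sum is at least 0 + 61k.
Since the sum is 190, we need 61k ≤ 190, i.e. k ≤ 3.
k = 3 is achieved by 3 values at 61 and 15 at 0, total 183; add 7 to one value (staying below 61) to reach 190.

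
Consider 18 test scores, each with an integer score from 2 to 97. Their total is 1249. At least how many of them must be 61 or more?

5

Each value short of 61 is at most 60, costing at least 97 − 60 = 37 against the maximum total of 1746.
We can afford to lose at most 1746 − 1249 = 497, so at most ⌊497/37⌋ = 13 fall short, and at least 5 are ≥ 61.
Exactly 5 works: 5 values at 97 and 13 at 60 total 1265; lower one of the high values by 16 (still ≥ 61) to hit 1249.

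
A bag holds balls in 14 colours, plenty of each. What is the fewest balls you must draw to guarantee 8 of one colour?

In the worst case you draw 7 of each of the 14 colours: 14 × 7 = 98.
One more forces 8 of some colour, so 98 + 1 = 99.

99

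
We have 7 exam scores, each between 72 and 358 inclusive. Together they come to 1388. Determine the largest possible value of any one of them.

358

To make one score as large as possible, make the other 6 as small as possible.
The other 6 contribute at least 6 × 72 = 432, leaving at most 1388 − 432 = 956.
But each score is capped at 358, so the maximum is 358.
Achievable: one at 358 and the other 6 totalling 1030, which fits since 6 × 72 ≤ 1030 ≤ 6 × 358.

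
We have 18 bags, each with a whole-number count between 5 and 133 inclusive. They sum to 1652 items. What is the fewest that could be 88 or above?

If only k of them are at least 88, the other 18 − k are at most 87, so the total is at most k·133 + (18 − k)·87.
This must reach 1652, so k·133 + (18 − k)·87 ≥ 1652, giving k ≥ 2.
Exactly 2 works: 2 values at 133 and 16 at 87 total 1658; lower one of the high values by 6 (still ≥ 88) to hit 1652.

2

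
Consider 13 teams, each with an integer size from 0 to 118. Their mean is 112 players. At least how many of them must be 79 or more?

12

The total is 13 × 112 = 1456.
If only k of them are at least 79, the other 13 − k are at most 78, so the total is at most k·118 + (13 − k)·78.
This must reach 1456, so k·118 + (13 − k)·78 ≥ 1456, giving k ≥ 12.
Exactly 12 works: 12 values at 118 and 1 at 78 total 1494; lower one of the high values by 38 (still ≥ 79) to hit 1456.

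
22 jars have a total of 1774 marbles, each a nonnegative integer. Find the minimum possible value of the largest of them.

81

The average is 1774/22 > 80, so not all 22 can be 80 or less; the largest is ≥ 81.
Taking 8 copies of 80 and 14 copies of 81 gives exactly 1774, so 81 is attained.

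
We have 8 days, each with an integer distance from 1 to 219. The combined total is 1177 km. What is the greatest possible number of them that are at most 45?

3

Each value at 45 or below falls at least 219 − 45 = 174 short of the ceiling 219.
The ceiling total is 8 × 219 = 1752, and we need 1177, so at most ⌊(1752 − 1177)/174⌋ = 3 can be that low.
k = 3 is achieved by 3 values at 45 and 5 at 219, total 1230; lower one of the 219's by 53 (still > 45) to reach 1177.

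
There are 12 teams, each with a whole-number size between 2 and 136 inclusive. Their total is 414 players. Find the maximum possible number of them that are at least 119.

3

Suppose k of them are at least 119. Those contribute at least 119 each and the other 12 − k at least 2 each.
So the total is at least 119k + 2(12 − k) = 24 + 117k. This must be ≤ 414, giving k ≤ 3.
k = 3 is achieved by 3 values at 119 and 9 at 2, total 375; add 39 to one value (staying below 119) to reach 414.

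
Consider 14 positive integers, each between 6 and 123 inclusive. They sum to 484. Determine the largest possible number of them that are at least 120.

3

With k values at 120 or above and the rest at least 6, the sum is at least 84 + 114k.
Since the sum is 484, we need 114k ≤ 400, i.e. k ≤ 3.
k = 3 is achieved by 3 values at 120 and 11 at 6, total 426; add 58 to one value (staying below 120) to reach 484.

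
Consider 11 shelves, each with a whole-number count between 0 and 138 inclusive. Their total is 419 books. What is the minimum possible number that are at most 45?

Let j be the number exceeding 45. Then the total is ≥ 46·j + 0·(11 − j) = 0 + 46j.
So 46j ≤ 419 and j ≤ 9; hence at least 11 − 9 = 2 are ≤ 45.
Exactly 2 works: 2 values at 0 and 9 at 46 total 414; raise one of the low values by 5 (still ≤ 45) to hit 419.

2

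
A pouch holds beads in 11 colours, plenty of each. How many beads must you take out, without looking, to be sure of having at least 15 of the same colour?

You could draw 14 of every colour without reaching 15 of any — 154 in all.
One more forces 15 of some colour, so 154 + 1 = 155.

155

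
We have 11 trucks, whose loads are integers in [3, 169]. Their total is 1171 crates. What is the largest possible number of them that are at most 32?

5

Each value at 32 or below falls at least 169 − 32 = 137 short of the ceiling 169.
The ceiling total is 11 × 169 = 1859, and we need 1171, so at most ⌊(1859 − 1171)/137⌋ = 5 can be that low.
k = 5 is achieved by 5 values at 32 and 6 at 169, total 1174; lower one of the 169's by 3 (still > 32) to reach 1171.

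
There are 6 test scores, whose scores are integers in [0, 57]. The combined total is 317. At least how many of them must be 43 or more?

Each value short of 43 is at most 42, costing at least 57 − 42 = 15 against the maximum total of 342.
We can afford to lose at most 342 − 317 = 25, so at most ⌊25/15⌋ = 1 fall short, and at least 5 are ≥ 43.
Exactly 5 works: 5 values at 57 and 1 at 42 total 327; lower one of the high values by 10 (still ≥ 43) to hit 317.

5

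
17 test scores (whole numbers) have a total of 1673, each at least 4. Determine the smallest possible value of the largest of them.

99

The 17 values sum to 1673, so their maximum is at least ⌈1673/17⌉ = 99.
Taking 10 copies of 98 and 7 copies of 99 gives exactly 1673, so 99 is attained.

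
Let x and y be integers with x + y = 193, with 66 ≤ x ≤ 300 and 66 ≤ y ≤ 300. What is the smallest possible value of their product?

8382

xy = x(193 − x) is concave in x, so over [66, 127] it is minimized at an endpoint.
At the endpoint x = 66, y = 193 − 66 = 127, so xy = 66 × 127 = 8382.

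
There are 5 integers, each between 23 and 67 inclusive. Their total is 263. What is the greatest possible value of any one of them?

67

Maximizing one value means minimizing the remaining 4.
The other 4 contribute at least 4 × 23 = 92, leaving at most 263 − 92 = 171.
But each integer is capped at 67, so the maximum is 67.
Achievable: one at 67 and the other 4 totalling 196, which fits since 4 × 23 ≤ 196 ≤ 4 × 67.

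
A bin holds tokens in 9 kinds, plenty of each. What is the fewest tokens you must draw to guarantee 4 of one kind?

In the worst case you draw 3 of each of the 9 kinds: 9 × 3 = 27.
One more forces 4 of some kind, so 27 + 1 = 28.

28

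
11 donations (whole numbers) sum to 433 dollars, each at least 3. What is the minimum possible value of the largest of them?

40

Some value must be at least ⌈433/11⌉ = 40, since 11 × 39 = 429 < 433.
Taking 7 copies of 39 and 4 copies of 40 gives exactly 433, so 40 is attained.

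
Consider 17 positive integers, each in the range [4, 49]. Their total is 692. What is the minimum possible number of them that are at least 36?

7

Each value short of 36 is at most 35, costing at least 49 − 35 = 14 against the maximum total of 833.
We can afford to lose at most 833 − 692 = 141, so at most ⌊141/14⌋ = 10 fall short, and at least 7 are ≥ 36.
Exactly 7 works: 7 values at 49 and 10 at 35 total 693; lower one of the high values by 1 (still ≥ 36) to hit 692.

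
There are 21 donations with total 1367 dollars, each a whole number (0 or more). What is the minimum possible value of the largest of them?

The average is 1367/21 > 65, so not all 21 can be 65 or less; the largest is ≥ 66.
Equality holds with 2 values of 66 and 19 values of 65.

66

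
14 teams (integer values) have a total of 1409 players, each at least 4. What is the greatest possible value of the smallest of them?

100

The 14 values sum to 1409, so their minimum is at most ⌊1409/14⌋ = 100.
Equality holds with 5 values of 100 and 9 values of 101.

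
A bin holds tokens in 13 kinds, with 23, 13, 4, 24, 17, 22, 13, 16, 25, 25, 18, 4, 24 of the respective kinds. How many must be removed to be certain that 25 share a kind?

227

In the worst case you take as many as possible of each kind without reaching 25: 23 + 13 + 4 + 24 + 17 + 22 + 13 + 16 + 24 + 24 + 18 + 4 + 24 = 226.
The next one must give 25 of some kind, so 226 + 1 = 227.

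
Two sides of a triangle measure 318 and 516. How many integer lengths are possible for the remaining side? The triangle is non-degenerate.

635

The triangle inequality gives |318 − 516| < c < 318 + 516, i.e. 198 < c < 834.
So c can be any integer from 199 to 833: 635 values.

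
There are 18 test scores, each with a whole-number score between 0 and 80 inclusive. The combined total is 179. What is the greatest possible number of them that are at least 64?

2

If k of the values are ≥ 64, the total is ≥ 64k + 0(18 − k).
Setting 64k + 0(18 − k) ≤ 179 gives 64k ≤ 179, so k ≤ 2.
k = 2 is achieved by 2 values at 64 and 16 at 0, total 128; add 51 to one value (staying below 64) to reach 179.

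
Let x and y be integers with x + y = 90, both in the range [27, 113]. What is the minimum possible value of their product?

1701

Since x + y is fixed, pushing one of them to its bound minimizes the product.
The extreme feasible split is x = 27, y = 63, giving xy = 1701.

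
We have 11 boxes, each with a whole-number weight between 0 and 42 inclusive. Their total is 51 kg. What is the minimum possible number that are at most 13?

Let j be the number exceeding 13. Then the total is ≥ 14·j + 0·(11 − j) = 0 + 14j.
So 14j ≤ 51 and j ≤ 3; hence at least 11 − 3 = 8 are ≤ 13.
Exactly 8 works: 8 values at 0 and 3 at 14 total 42; raise one of the low values by 9 (still ≤ 13) to hit 51.

8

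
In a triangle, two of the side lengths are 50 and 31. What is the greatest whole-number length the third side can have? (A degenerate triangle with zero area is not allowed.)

80

The third side must be less than 50 + 31 = 81.
The largest integer below 81 is 80.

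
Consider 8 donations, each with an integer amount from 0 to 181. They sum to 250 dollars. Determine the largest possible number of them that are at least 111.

2

Suppose k of them are at least 111. Those contribute at least 111 each and the other 8 − k at least 0 each.
So the total is at least 111k + 0(8 − k) = 0 + 111k. This must be ≤ 250, giving k ≤ 2.
k = 2 is achieved by 2 values at 111 and 6 at 0, total 222; add 28 to one value (staying below 111) to reach 250.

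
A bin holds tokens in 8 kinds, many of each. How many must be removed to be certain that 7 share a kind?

You could draw 6 of every kind without reaching 7 of any — 48 in all.
One more forces 7 of some kind, so 48 + 1 = 49.

49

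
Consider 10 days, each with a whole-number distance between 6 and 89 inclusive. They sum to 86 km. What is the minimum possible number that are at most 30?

Each value above 30 is at least 31, contributing at least 31 − 6 = 25 above the floor 6.
The sum exceeds the floor total 60 by 26, so at most ⌊26/25⌋ = 1 exceed 30, and at least 9 are ≤ 30.
Exactly 9 works: 9 values at 6 and 1 at 31 total 85; raise one of the low values by 1 (still ≤ 30) to hit 86.

9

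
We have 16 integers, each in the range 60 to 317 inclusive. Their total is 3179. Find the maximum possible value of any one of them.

317

Maximizing one value means minimizing the remaining 15.
The other 15 contribute at least 15 × 60 = 900, leaving at most 3179 − 900 = 2279.
But each integer is capped at 317, so the maximum is 317.
Achievable: one at 317 and the other 15 totalling 2862, which fits since 15 × 60 ≤ 2862 ≤ 15 × 317.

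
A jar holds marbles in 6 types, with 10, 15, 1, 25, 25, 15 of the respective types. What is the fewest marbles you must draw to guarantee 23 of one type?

In the worst case you take as many as possible of each type without reaching 23: 10 + 15 + 1 + 22 + 22 + 15 = 85.
The next one must give 23 of some type, so 85 + 1 = 86.

86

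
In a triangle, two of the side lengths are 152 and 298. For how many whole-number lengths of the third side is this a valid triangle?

The triangle inequality gives |152 − 298| < c < 152 + 298, i.e. 146 < c < 450.
So c can be any integer from 147 to 449: 303 values.

303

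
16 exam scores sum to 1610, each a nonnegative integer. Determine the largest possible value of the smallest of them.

100

The average is 1610/16 < 101, so some value is ≤ 100.
Achievable: 6 of them at 100 and 10 at 101 total 1610.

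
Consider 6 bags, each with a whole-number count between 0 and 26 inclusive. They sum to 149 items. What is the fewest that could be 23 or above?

5

Suppose at most 6 − j of them reach 23; then j values are ≤ 22 and the rest ≤ 26.
The total is then ≤ 22·j + 26·(6 − j) = 156 − 4j. For this to be ≥ 149 we need j ≤ 1, so at least 6 − 1 = 5 must reach 23.
Exactly 5 works: 5 values at 26 and 1 at 22 total 152; lower one of the high values by 3 (still ≥ 23) to hit 149.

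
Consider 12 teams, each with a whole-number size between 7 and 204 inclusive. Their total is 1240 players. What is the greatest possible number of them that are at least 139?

Suppose k of them are at least 139. Those contribute at least 139 each and the other 12 − k at least 7 each.
So the total is at least 139k + 7(12 − k) = 84 + 132k. This must be ≤ 1240, giving k ≤ 8.
k = 8 is achieved by 8 values at 139 and 4 at 7, total 1140; add 100 to one value (staying below 139) to reach 1240.

8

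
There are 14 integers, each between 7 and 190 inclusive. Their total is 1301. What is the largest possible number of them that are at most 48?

9

Suppose k of them are at most 48. Those contribute at most 48 each and the rest at most 190 each.
So the total is at most 48k + 190(14 − k) = 2660 − 142k. This must still be ≥ 1301, so k ≤ 9.
k = 9 is achieved by 9 values at 48 and 5 at 190, total 1382; lower one of the 190's by 81 (still > 48) to reach 1301.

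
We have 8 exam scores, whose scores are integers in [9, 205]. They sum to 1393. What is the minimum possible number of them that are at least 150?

Each value short of 150 is at most 149, costing at least 205 − 149 = 56 against the maximum total of 1640.
We can afford to lose at most 1640 − 1393 = 247, so at most ⌊247/56⌋ = 4 fall short, and at least 4 are ≥ 150.
Exactly 4 works: 4 values at 205 and 4 at 149 total 1416; lower one of the high values by 23 (still ≥ 150) to hit 1393.

4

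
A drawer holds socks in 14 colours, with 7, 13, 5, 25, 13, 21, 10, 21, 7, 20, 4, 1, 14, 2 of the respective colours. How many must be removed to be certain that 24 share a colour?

In the worst case you take as many as possible of each colour without reaching 24: 7 + 13 + 5 + 23 + 13 + 21 + 10 + 21 + 7 + 20 + 4 + 1 + 14 + 2 = 161.
The next one must give 24 of some colour, so 161 + 1 = 162.

162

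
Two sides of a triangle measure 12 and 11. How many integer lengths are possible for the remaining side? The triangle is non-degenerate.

21

The triangle inequality gives |12 − 11| < c < 12 + 11, i.e. 1 < c < 23.
So c can be any integer from 2 to 22: 21 values.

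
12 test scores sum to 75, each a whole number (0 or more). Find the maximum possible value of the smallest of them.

6

The average is 75/12 < 7, so some value is ≤ 6.
Achievable: 9 of them at 6 and 3 at 7 total 75.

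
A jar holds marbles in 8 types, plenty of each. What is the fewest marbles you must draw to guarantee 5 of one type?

In the worst case you draw 4 of each of the 8 types: 8 × 4 = 32.
One more forces 5 of some type, so 32 + 1 = 33.

33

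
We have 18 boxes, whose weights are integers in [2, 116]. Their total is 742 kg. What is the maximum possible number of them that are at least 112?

With k values at 112 or above and the rest at least 2, the sum is at least 36 + 110k.
Since the sum is 742, we need 110k ≤ 706, i.e. k ≤ 6.
k = 6 is achieved by 6 values at 112 and 12 at 2, total 696; add 46 to one value (staying below 112) to reach 742.

6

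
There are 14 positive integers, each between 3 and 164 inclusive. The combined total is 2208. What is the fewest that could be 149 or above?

Each value short of 149 is at most 148, costing at least 164 − 148 = 16 against the maximum total of 2296.
We can afford to lose at most 2296 − 2208 = 88, so at most ⌊88/16⌋ = 5 fall short, and at least 9 are ≥ 149.
Exactly 9 works: 9 values at 164 and 5 at 148 total 2216; lower one of the high values by 8 (still ≥ 149) to hit 2208.

9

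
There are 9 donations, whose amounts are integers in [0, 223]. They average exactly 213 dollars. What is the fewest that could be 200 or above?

The total is 9 × 213 = 1917.
Suppose at most 9 − j of them reach 200; then j values are ≤ 199 and the rest ≤ 223.
The total is then ≤ 199·j + 223·(9 − j) = 2007 − 24j. For this to be ≥ 1917 we need j ≤ 3, so at least 9 − 3 = 6 must reach 200.
Exactly 6 works: 6 values at 223 and 3 at 199 total 1935; lower one of the high values by 18 (still ≥ 200) to hit 1917.

6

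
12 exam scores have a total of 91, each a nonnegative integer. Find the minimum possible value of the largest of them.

If every one of the 12 were at most 7, the total would be at most 12 × 7 = 84 < 91.
Equality holds with 7 values of 8 and 5 values of 7.

8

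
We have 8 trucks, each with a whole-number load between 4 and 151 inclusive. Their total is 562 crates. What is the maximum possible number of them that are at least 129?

4

With k values at 129 or above and the rest at least 4, the sum is at least 32 + 125k.
Since the sum is 562, we need 125k ≤ 530, i.e. k ≤ 4.
k = 4 is achieved by 4 values at 129 and 4 at 4, total 532; add 30 to one value (staying below 129) to reach 562.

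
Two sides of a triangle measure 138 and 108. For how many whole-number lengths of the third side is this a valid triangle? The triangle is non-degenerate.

The triangle inequality gives |138 − 108| < c < 138 + 108, i.e. 30 < c < 246.
So c can be any integer from 31 to 245: 215 values.

215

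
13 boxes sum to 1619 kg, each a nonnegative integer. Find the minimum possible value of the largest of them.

125

The average is 1619/13 > 124, so not all 13 can be 124 or less; the largest is ≥ 125.
Taking 6 copies of 124 and 7 copies of 125 gives exactly 1619, so 125 is attained.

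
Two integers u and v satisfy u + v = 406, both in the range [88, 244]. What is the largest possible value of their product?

41209

For a fixed sum, the product uv is largest when u and v are as close as possible.
Taking u = 203 and v = 203 (both in [88, 244]) gives uv = 41209.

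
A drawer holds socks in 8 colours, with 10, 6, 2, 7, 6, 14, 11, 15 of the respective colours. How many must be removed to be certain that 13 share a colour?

67

In the worst case you take as many as possible of each colour without reaching 13: 10 + 6 + 2 + 7 + 6 + 12 + 11 + 12 = 66.
The next one must give 13 of some colour, so 66 + 1 = 67.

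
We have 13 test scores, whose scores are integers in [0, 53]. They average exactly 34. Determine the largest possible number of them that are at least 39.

The total is 13 × 34 = 442.
If k of the values are ≥ 39, the total is ≥ 39k + 0(13 − k).
Setting 39k + 0(13 − k) ≤ 442 gives 39k ≤ 442, so k ≤ 11.
k = 11 is achieved by 11 values at 39 and 2 at 0, total 429; add 13 to one value (staying below 39) to reach 442.

11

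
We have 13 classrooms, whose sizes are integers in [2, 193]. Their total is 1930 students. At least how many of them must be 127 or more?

5

Each value short of 127 is at most 126, costing at least 193 − 126 = 67 against the maximum total of 2509.
We can afford to lose at most 2509 − 1930 = 579, so at most ⌊579/67⌋ = 8 fall short, and at least 5 are ≥ 127.
Exactly 5 works: 5 values at 193 and 8 at 126 total 1973; lower one of the high values by 43 (still ≥ 127) to hit 1930.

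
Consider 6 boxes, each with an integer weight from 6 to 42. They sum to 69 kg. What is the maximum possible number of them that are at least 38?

With k values at 38 or above and the rest at least 6, the sum is at least 36 + 32k.
Since the sum is 69, we need 32k ≤ 33, i.e. k ≤ 1.
k = 1 is achieved by 1 value at 38 and 5 at 6, total 68; add 1 to one value (staying below 38) to reach 69.

1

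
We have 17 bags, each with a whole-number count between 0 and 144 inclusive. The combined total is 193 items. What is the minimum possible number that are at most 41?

Each value above 41 is at least 42, contributing at least 42 − 0 = 42 above the floor 0.
The sum exceeds the floor total 0 by 193, so at most ⌊193/42⌋ = 4 exceed 41, and at least 13 are ≤ 41.
Exactly 13 works: 13 values at 0 and 4 at 42 total 168; raise one of the low values by 25 (still ≤ 41) to hit 193.

13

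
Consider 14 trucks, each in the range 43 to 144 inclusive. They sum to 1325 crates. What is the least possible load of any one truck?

To make one truck as small as possible, make the other 13 as large as possible.
The other 13 can take up 13 × 144 = 1872 ≥ 1325 − 43, so one truck can sit at its floor of 43.
Achievable: one at 43 and the other 13 totalling 1282, which fits since 13 × 43 ≤ 1282 ≤ 13 × 144.

43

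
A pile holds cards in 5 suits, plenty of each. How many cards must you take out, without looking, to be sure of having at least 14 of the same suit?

66

In the worst case you draw 13 of each of the 5 suits: 5 × 13 = 65.
One more forces 14 of some suit, so 65 + 1 = 66.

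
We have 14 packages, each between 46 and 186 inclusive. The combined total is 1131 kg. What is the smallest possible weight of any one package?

Minimizing one value means maximizing the remaining 13.
The other 13 can take up 13 × 186 = 2418 ≥ 1131 − 46, so one package can sit at its floor of 46.
Achievable: one at 46 and the other 13 totalling 1085, which fits since 13 × 46 ≤ 1085 ≤ 13 × 186.

46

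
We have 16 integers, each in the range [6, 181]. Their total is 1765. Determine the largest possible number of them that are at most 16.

Each value at 16 or below falls at least 181 − 16 = 165 short of the ceiling 181.
The ceiling total is 16 × 181 = 2896, and we need 1765, so at most ⌊(2896 − 1765)/165⌋ = 6 can be that low.
k = 6 is achieved by 6 values at 16 and 10 at 181, total 1906; lower one of the 181's by 141 (still > 16) to reach 1765.

6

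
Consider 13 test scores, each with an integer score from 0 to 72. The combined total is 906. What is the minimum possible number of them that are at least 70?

3

If only k of them are at least 70, the other 13 − k are at most 69, so the total is at most k·72 + (13 − k)·69.
This must reach 906, so k·72 + (13 − k)·69 ≥ 906, giving k ≥ 3.
Exactly 3 works: 3 values at 72 and 10 at 69 total 906.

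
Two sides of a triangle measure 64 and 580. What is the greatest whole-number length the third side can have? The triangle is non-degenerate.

The third side must be less than 64 + 580 = 644.
The largest integer below 644 is 643.

643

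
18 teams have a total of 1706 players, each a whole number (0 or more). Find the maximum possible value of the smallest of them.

94

The 18 values sum to 1706, so their minimum is at most ⌊1706/18⌋ = 94.
Achievable: 4 of them at 94 and 14 at 95 total 1706.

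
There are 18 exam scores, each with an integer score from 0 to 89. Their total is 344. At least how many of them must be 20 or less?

2

Each value above 20 is at least 21, contributing at least 21 − 0 = 21 above the floor 0.
The sum exceeds the floor total 0 by 344, so at most ⌊344/21⌋ = 16 exceed 20, and at least 2 are ≤ 20.
Exactly 2 works: 2 values at 0 and 16 at 21 total 336; raise one of the low values by 8 (still ≤ 20) to hit 344.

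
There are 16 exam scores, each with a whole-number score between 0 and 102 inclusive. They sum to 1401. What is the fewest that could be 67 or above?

10

If only k of them are at least 67, the other 16 − k are at most 66, so the total is at most k·102 + (16 − k)·66.
This must reach 1401, so k·102 + (16 − k)·66 ≥ 1401, giving k ≥ 10.
Exactly 10 works: 10 values at 102 and 6 at 66 total 1416; lower one of the high values by 15 (still ≥ 67) to hit 1401.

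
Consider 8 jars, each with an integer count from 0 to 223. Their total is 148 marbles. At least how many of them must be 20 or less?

1

Let j be the number exceeding 20. Then the total is ≥ 21·j + 0·(8 − j) = 0 + 21j.
So 21j ≤ 148 and j ≤ 7; hence at least 8 − 7 = 1 are ≤ 20.
Exactly 1 works: 1 value at 0 and 7 at 21 total 147; raise one of the low values by 1 (still ≤ 20) to hit 148.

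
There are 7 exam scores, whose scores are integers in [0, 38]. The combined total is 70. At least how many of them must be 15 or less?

3

Let j be the number exceeding 15. Then the total is ≥ 16·j + 0·(7 − j) = 0 + 16j.
So 16j ≤ 70 and j ≤ 4; hence at least 7 − 4 = 3 are ≤ 15.
Exactly 3 works: 3 values at 0 and 4 at 16 total 64; raise one of the low values by 6 (still ≤ 15) to hit 70.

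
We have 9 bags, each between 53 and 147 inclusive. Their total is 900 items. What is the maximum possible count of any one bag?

147

Maximizing one value means minimizing the remaining 8.
The other 8 contribute at least 8 × 53 = 424, leaving at most 900 − 424 = 476.
But each bag is capped at 147, so the maximum is 147.
Achievable: one at 147 and the other 8 totalling 753, which fits since 8 × 53 ≤ 753 ≤ 8 × 147.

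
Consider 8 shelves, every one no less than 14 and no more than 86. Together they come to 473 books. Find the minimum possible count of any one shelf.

14

Minimizing one value means maximizing the remaining 7.
The other 7 can take up 7 × 86 = 602 ≥ 473 − 14, so one shelf can sit at its floor of 14.
Achievable: one at 14 and the other 7 totalling 459, which fits since 7 × 14 ≤ 459 ≤ 7 × 86.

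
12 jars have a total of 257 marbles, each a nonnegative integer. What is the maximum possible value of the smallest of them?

The average is 257/12 < 22, so some value is ≤ 21.
Achievable: 7 of them at 21 and 5 at 22 total 257.

21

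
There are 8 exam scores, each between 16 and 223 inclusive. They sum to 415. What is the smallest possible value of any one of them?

16

Minimizing one value means maximizing the remaining 7.
The other 7 can take up 7 × 223 = 1561 ≥ 415 − 16, so one score can sit at its floor of 16.
Achievable: one at 16 and the other 7 totalling 399, which fits since 7 × 16 ≤ 399 ≤ 7 × 223.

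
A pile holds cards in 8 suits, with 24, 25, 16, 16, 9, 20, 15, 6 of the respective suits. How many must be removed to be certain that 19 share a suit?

117

In the worst case you take as many as possible of each suit without reaching 19: 18 + 18 + 16 + 16 + 9 + 18 + 15 + 6 = 116.
The next one must give 19 of some suit, so 116 + 1 = 117.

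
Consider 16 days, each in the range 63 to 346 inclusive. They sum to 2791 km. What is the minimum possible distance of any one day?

63

Minimizing one value means maximizing the remaining 15.
The other 15 can take up 15 × 346 = 5190 ≥ 2791 − 63, so one day can sit at its floor of 63.
Achievable: one at 63 and the other 15 totalling 2728, which fits since 15 × 63 ≤ 2728 ≤ 15 × 346.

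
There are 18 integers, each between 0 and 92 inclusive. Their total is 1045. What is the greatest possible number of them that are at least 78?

Suppose k of them are at least 78. Those contribute at least 78 each and the other 18 − k at least 0 each.
So the total is at least 78k + 0(18 − k) = 0 + 78k. This must be ≤ 1045, giving k ≤ 13.
k = 13 is achieved by 13 values at 78 and 5 at 0, total 1014; add 31 to one value (staying below 78) to reach 1045.

13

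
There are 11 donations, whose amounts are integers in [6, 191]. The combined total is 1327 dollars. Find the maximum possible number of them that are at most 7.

Suppose k of them are at most 7. Those contribute at most 7 each and the rest at most 191 each.
So the total is at most 7k + 191(11 − k) = 2101 − 184k. This must still be ≥ 1327, so k ≤ 4.
k = 4 is achieved by 4 values at 7 and 7 at 191, total 1365; lower one of the 191's by 38 (still > 7) to reach 1327.

4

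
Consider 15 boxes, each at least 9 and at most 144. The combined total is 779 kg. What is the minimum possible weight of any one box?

9

Minimizing one value means maximizing the remaining 14.
The other 14 can take up 14 × 144 = 2016 ≥ 779 − 9, so one box can sit at its floor of 9.
Achievable: one at 9 and the other 14 totalling 770, which fits since 14 × 9 ≤ 770 ≤ 14 × 144.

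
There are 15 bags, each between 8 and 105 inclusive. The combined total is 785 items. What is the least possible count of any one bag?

Minimizing one value means maximizing the remaining 14.
The other 14 can take up 14 × 105 = 1470 ≥ 785 − 8, so one bag can sit at its floor of 8.
Achievable: one at 8 and the other 14 totalling 777, which fits since 14 × 8 ≤ 777 ≤ 14 × 105.

8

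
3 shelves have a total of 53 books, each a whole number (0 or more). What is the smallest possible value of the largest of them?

The average is 53/3 > 17, so not all 3 can be 17 or less; the largest is ≥ 18.
Taking 1 copy of 17 and 2 copies of 18 gives exactly 53, so 18 is attained.

18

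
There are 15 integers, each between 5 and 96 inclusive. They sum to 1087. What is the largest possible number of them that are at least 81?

If k of the values are ≥ 81, the total is ≥ 81k + 5(15 − k).
Setting 81k + 5(15 − k) ≤ 1087 gives 76k ≤ 1012, so k ≤ 13.
k = 13 is achieved by 13 values at 81 and 2 at 5, total 1063; add 24 to one value (staying below 81) to reach 1087.

13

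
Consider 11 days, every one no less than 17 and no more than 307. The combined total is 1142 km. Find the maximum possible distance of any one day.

Maximizing one value means minimizing the remaining 10.
The other 10 contribute at least 10 × 17 = 170, leaving at most 1142 − 170 = 972.
But each day is capped at 307, so the maximum is 307.
Achievable: one at 307 and the other 10 totalling 835, which fits since 10 × 17 ≤ 835 ≤ 10 × 307.

307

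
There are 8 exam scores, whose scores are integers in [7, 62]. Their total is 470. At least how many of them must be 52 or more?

Suppose at most 8 − j of them reach 52; then j values are ≤ 51 and the rest ≤ 62.
The total is then ≤ 51·j + 62·(8 − j) = 496 − 11j. For this to be ≥ 470 we need j ≤ 2, so at least 8 − 2 = 6 must reach 52.
Exactly 6 works: 6 values at 62 and 2 at 51 total 474; lower one of the high values by 4 (still ≥ 52) to hit 470.

6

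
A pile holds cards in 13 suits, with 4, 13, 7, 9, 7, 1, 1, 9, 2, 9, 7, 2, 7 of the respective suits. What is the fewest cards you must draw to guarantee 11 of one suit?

76

In the worst case you take as many as possible of each suit without reaching 11: 4 + 10 + 7 + 9 + 7 + 1 + 1 + 9 + 2 + 9 + 7 + 2 + 7 = 75.
The next one must give 11 of some suit, so 75 + 1 = 76.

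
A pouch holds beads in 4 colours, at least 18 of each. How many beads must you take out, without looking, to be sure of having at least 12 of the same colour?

You could draw 11 of every colour without reaching 12 of any — 44 in all.
One more forces 12 of some colour, so 44 + 1 = 45.

45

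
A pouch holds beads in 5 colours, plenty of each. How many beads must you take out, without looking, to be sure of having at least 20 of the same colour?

In the worst case you draw 19 of each of the 5 colours: 5 × 19 = 95.
One more forces 20 of some colour, so 95 + 1 = 96.

96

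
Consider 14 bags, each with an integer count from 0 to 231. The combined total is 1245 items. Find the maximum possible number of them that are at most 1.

Each value at 1 or below falls at least 231 − 1 = 230 short of the ceiling 231.
The ceiling total is 14 × 231 = 3234, and we need 1245, so at most ⌊(3234 − 1245)/230⌋ = 8 can be that low.
k = 8 is achieved by 8 values at 1 and 6 at 231, total 1394; lower one of the 231's by 149 (still > 1) to reach 1245.

8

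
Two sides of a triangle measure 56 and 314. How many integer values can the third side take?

The triangle inequality gives |56 − 314| < c < 56 + 314, i.e. 258 < c < 370.
So c can be any integer from 259 to 369: 111 values.

111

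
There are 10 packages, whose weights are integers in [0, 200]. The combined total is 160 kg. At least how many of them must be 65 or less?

Each value above 65 is at least 66, contributing at least 66 − 0 = 66 above the floor 0.
The sum exceeds the floor total 0 by 160, so at most ⌊160/66⌋ = 2 exceed 65, and at least 8 are ≤ 65.
Exactly 8 works: 8 values at 0 and 2 at 66 total 132; raise one of the low values by 28 (still ≤ 65) to hit 160.

8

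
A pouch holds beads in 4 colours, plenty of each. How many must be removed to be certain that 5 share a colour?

In the worst case you draw 4 of each of the 4 colours: 4 × 4 = 16.
One more forces 5 of some colour, so 16 + 1 = 17.

17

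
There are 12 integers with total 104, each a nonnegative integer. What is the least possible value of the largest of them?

9

Some value must be at least ⌈104/12⌉ = 9, since 12 × 8 = 96 < 104.
Achievable: 8 of them at 9 and 4 at 8 total 104.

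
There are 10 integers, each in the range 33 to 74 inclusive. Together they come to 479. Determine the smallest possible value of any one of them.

33

To make one integer as small as possible, make the other 9 as large as possible.
The other 9 can take up 9 × 74 = 666 ≥ 479 − 33, so one integer can sit at its floor of 33.
Achievable: one at 33 and the other 9 totalling 446, which fits since 9 × 33 ≤ 446 ≤ 9 × 74.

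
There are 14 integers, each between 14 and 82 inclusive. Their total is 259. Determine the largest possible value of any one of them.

Maximizing one value means minimizing the remaining 13.
The other 13 contribute at least 13 × 14 = 182, leaving at most 259 − 182 = 77.
Since 77 ≤ 82, this is achievable: one at 77 and 13 at 14.

77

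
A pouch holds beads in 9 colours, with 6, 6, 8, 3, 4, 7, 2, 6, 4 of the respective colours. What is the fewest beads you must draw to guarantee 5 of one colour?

In the worst case you take as many as possible of each colour without reaching 5: 4 + 4 + 4 + 3 + 4 + 4 + 2 + 4 + 4 = 33.
The next one must give 5 of some colour, so 33 + 1 = 34.

34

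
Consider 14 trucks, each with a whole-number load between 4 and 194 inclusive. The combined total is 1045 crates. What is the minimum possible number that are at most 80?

Each value above 80 is at least 81, contributing at least 81 − 4 = 77 above the floor 4.
The sum exceeds the floor total 56 by 989, so at most ⌊989/77⌋ = 12 exceed 80, and at least 2 are ≤ 80.
Exactly 2 works: 2 values at 4 and 12 at 81 total 980; raise one of the low values by 65 (still ≤ 80) to hit 1045.

2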